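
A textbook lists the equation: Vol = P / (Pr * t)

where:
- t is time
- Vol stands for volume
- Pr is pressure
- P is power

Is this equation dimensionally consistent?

No

t (time) has dimensions [T].
Vol (volume) has dimensions [L^3].
Pr (pressure) has dimensions [L^-1 M T^-2].
P (power) has dimensions [L^2 M T^-3].

Left side: [L^3]
Right side: [L^3 T^-2]

The two sides have different dimensions, so the equation is NOT dimensionally consistent.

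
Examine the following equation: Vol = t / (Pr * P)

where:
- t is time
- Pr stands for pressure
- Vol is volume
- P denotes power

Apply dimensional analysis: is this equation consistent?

No

t (time) has dimensions [T].
Pr (pressure) has dimensions [L^-1 M T^-2].
Vol (volume) has dimensions [L^3].
P (power) has dimensions [L^2 M T^-3].

Left side: [L^3]
Right side: [L^-1 M^-2 T^6]

The two sides have different dimensions, so the equation is NOT dimensionally consistent.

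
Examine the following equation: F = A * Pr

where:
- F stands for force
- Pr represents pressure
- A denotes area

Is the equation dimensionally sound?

Yes

F (force) has dimensions [L M T^-2].
Pr (pressure) has dimensions [L^-1 M T^-2].
A (area) has dimensions [L^2].

Left side: [L M T^-2]
Right side: [L M T^-2]

Both sides have the same dimensions, so the equation is dimensionally consistent.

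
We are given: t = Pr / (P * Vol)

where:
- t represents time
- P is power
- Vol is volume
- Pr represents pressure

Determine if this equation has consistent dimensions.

No

t (time) has dimensions [T].
P (power) has dimensions [L^2 M T^-3].
Vol (volume) has dimensions [L^3].
Pr (pressure) has dimensions [L^-1 M T^-2].

Left side: [T]
Right side: [L^-6 T]

The two sides have different dimensions, so the equation is NOT dimensionally consistent.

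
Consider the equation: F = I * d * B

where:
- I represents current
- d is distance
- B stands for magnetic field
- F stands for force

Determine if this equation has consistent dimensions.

Yes

I (current) has dimensions [I].
d (distance) has dimensions [L].
B (magnetic field) has dimensions [I^-1 M T^-2].
F (force) has dimensions [L M T^-2].

Left side: [L M T^-2]
Right side: [L M T^-2]

Both sides have the same dimensions, so the equation is dimensionally consistent.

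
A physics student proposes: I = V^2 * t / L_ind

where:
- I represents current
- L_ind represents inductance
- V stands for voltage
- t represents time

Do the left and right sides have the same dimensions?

No

I (current) has dimensions [I].
L_ind (inductance) has dimensions [I^-2 L^2 M T^-2].
V (voltage) has dimensions [I^-1 L^2 M T^-3].
t (time) has dimensions [T].

Left side: [I]
Right side: [L^2 M T^-3]

The two sides have different dimensions, so the equation is NOT dimensionally consistent.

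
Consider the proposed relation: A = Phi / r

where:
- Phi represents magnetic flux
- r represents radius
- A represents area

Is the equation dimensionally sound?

No

Phi (magnetic flux) has dimensions [I^-1 L^2 M T^-2].
r (radius) has dimensions [L].
A (area) has dimensions [L^2].

Left side: [L^2]
Right side: [I^-1 L M T^-2]

The two sides have different dimensions, so the equation is NOT dimensionally consistent.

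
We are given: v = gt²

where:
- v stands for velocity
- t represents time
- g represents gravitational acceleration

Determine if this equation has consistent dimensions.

No

v (velocity) has dimensions [L T^-1].
t (time) has dimensions [T].
g (gravitational acceleration) has dimensions [L T^-2].

Left side: [L T^-1]
Right side: [L]

The two sides have different dimensions, so the equation is NOT dimensionally consistent.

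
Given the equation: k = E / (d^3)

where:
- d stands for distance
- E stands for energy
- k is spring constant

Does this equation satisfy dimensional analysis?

No

d (distance) has dimensions [L].
E (energy) has dimensions [L^2 M T^-2].
k (spring constant) has dimensions [M T^-2].

Left side: [M T^-2]
Right side: [L^-1 M T^-2]

The two sides have different dimensions, so the equation is NOT dimensionally consistent.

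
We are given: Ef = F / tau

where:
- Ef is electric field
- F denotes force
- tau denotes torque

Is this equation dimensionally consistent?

No

Ef (electric field) has dimensions [I^-1 L M T^-3].
F (force) has dimensions [L M T^-2].
tau (torque) has dimensions [L^2 M T^-2].

Left side: [I^-1 L M T^-3]
Right side: [L^-1]

The two sides have different dimensions, so the equation is NOT dimensionally consistent.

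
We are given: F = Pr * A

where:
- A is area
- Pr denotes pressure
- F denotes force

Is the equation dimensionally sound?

Yes

A (area) has dimensions [L^2].
Pr (pressure) has dimensions [L^-1 M T^-2].
F (force) has dimensions [L M T^-2].

Left side: [L M T^-2]
Right side: [L M T^-2]

Both sides have the same dimensions, so the equation is dimensionally consistent.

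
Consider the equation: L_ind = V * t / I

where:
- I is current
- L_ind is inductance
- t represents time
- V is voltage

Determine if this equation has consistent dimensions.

Yes

I (current) has dimensions [I].
L_ind (inductance) has dimensions [I^-2 L^2 M T^-2].
t (time) has dimensions [T].
V (voltage) has dimensions [I^-1 L^2 M T^-3].

Left side: [I^-2 L^2 M T^-2]
Right side: [I^-2 L^2 M T^-2]

Both sides have the same dimensions, so the equation is dimensionally consistent.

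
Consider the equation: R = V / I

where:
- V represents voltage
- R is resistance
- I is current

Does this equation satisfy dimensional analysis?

Yes

V (voltage) has dimensions [I^-1 L^2 M T^-3].
R (resistance) has dimensions [I^-2 L^2 M T^-3].
I (current) has dimensions [I].

Left side: [I^-2 L^2 M T^-3]
Right side: [I^-2 L^2 M T^-3]

Both sides have the same dimensions, so the equation is dimensionally consistent.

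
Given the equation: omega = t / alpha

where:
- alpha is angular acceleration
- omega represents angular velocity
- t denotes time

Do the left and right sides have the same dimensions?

No

alpha (angular acceleration) has dimensions [T^-2].
omega (angular velocity) has dimensions [T^-1].
t (time) has dimensions [T].

Left side: [T^-1]
Right side: [T^3]

The two sides have different dimensions, so the equation is NOT dimensionally consistent.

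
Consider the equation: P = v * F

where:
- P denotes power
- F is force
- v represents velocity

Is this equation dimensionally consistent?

Yes

P (power) has dimensions [L^2 M T^-3].
F (force) has dimensions [L M T^-2].
v (velocity) has dimensions [L T^-1].

Left side: [L^2 M T^-3]
Right side: [L^2 M T^-3]

Both sides have the same dimensions, so the equation is dimensionally consistent.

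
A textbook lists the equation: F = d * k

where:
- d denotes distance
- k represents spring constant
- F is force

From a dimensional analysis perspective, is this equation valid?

Yes

d (distance) has dimensions [L].
k (spring constant) has dimensions [M T^-2].
F (force) has dimensions [L M T^-2].

Left side: [L M T^-2]
Right side: [L M T^-2]

Both sides have the same dimensions, so the equation is dimensionally consistent.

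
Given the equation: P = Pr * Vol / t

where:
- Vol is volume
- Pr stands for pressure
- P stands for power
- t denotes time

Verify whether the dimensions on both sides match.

Yes

Vol (volume) has dimensions [L^3].
Pr (pressure) has dimensions [L^-1 M T^-2].
P (power) has dimensions [L^2 M T^-3].
t (time) has dimensions [T].

Left side: [L^2 M T^-3]
Right side: [L^2 M T^-3]

Both sides have the same dimensions, so the equation is dimensionally consistent.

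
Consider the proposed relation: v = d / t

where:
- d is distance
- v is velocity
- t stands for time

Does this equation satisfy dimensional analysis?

Yes

d (distance) has dimensions [L].
v (velocity) has dimensions [L T^-1].
t (time) has dimensions [T].

Left side: [L T^-1]
Right side: [L T^-1]

Both sides have the same dimensions, so the equation is dimensionally consistent.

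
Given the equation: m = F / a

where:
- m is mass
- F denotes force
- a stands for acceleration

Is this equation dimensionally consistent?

Yes

m (mass) has dimensions [M].
F (force) has dimensions [L M T^-2].
a (acceleration) has dimensions [L T^-2].

Left side: [M]
Right side: [M]

Both sides have the same dimensions, so the equation is dimensionally consistent.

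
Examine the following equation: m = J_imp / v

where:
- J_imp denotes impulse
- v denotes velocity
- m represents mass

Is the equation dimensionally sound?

Yes

J_imp (impulse) has dimensions [L M T^-1].
v (velocity) has dimensions [L T^-1].
m (mass) has dimensions [M].

Left side: [M]
Right side: [M]

Both sides have the same dimensions, so the equation is dimensionally consistent.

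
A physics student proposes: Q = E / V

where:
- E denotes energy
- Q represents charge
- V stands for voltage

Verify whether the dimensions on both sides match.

Yes

E (energy) has dimensions [L^2 M T^-2].
Q (charge) has dimensions [I T].
V (voltage) has dimensions [I^-1 L^2 M T^-3].

Left side: [I T]
Right side: [I T]

Both sides have the same dimensions, so the equation is dimensionally consistent.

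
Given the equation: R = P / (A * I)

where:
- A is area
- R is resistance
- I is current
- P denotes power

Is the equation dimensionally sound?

No

A (area) has dimensions [L^2].
R (resistance) has dimensions [I^-2 L^2 M T^-3].
I (current) has dimensions [I].
P (power) has dimensions [L^2 M T^-3].

Left side: [I^-2 L^2 M T^-3]
Right side: [I^-1 M T^-3]

The two sides have different dimensions, so the equation is NOT dimensionally consistent.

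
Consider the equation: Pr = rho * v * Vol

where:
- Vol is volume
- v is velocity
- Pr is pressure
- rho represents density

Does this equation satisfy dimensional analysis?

No

Vol (volume) has dimensions [L^3].
v (velocity) has dimensions [L T^-1].
Pr (pressure) has dimensions [L^-1 M T^-2].
rho (density) has dimensions [L^-3 M].

Left side: [L^-1 M T^-2]
Right side: [L M T^-1]

The two sides have different dimensions, so the equation is NOT dimensionally consistent.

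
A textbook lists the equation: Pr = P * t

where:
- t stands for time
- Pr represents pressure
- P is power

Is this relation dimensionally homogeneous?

No

t (time) has dimensions [T].
Pr (pressure) has dimensions [L^-1 M T^-2].
P (power) has dimensions [L^2 M T^-3].

Left side: [L^-1 M T^-2]
Right side: [L^2 M T^-2]

The two sides have different dimensions, so the equation is NOT dimensionally consistent.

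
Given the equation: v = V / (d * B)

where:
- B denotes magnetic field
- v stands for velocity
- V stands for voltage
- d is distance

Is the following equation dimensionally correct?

Yes

B (magnetic field) has dimensions [I^-1 M T^-2].
v (velocity) has dimensions [L T^-1].
V (voltage) has dimensions [I^-1 L^2 M T^-3].
d (distance) has dimensions [L].

Left side: [L T^-1]
Right side: [L T^-1]

Both sides have the same dimensions, so the equation is dimensionally consistent.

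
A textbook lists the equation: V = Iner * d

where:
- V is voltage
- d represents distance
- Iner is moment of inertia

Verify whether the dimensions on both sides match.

No

V (voltage) has dimensions [I^-1 L^2 M T^-3].
d (distance) has dimensions [L].
Iner (moment of inertia) has dimensions [L^2 M].

Left side: [I^-1 L^2 M T^-3]
Right side: [L^3 M]

The two sides have different dimensions, so the equation is NOT dimensionally consistent.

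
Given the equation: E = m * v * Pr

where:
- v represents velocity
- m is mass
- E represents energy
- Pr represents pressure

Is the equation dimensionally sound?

No

v (velocity) has dimensions [L T^-1].
m (mass) has dimensions [M].
E (energy) has dimensions [L^2 M T^-2].
Pr (pressure) has dimensions [L^-1 M T^-2].

Left side: [L^2 M T^-2]
Right side: [M^2 T^-3]

The two sides have different dimensions, so the equation is NOT dimensionally consistent.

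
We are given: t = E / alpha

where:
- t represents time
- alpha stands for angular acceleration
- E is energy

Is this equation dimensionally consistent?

No

t (time) has dimensions [T].
alpha (angular acceleration) has dimensions [T^-2].
E (energy) has dimensions [L^2 M T^-2].

Left side: [T]
Right side: [L^2 M]

The two sides have different dimensions, so the equation is NOT dimensionally consistent.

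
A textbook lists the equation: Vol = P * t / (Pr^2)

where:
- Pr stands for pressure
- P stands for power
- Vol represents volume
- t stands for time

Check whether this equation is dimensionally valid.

No

Pr (pressure) has dimensions [L^-1 M T^-2].
P (power) has dimensions [L^2 M T^-3].
Vol (volume) has dimensions [L^3].
t (time) has dimensions [T].

Left side: [L^3]
Right side: [L^4 M^-1 T^2]

The two sides have different dimensions, so the equation is NOT dimensionally consistent.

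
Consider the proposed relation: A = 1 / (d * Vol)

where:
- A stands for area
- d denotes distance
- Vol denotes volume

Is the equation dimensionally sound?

No

A (area) has dimensions [L^2].
d (distance) has dimensions [L].
Vol (volume) has dimensions [L^3].

Left side: [L^2]
Right side: [L^-4]

The two sides have different dimensions, so the equation is NOT dimensionally consistent.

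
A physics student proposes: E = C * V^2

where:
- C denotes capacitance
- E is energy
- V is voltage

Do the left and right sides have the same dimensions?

Yes

C (capacitance) has dimensions [I^2 L^-2 M^-1 T^4].
E (energy) has dimensions [L^2 M T^-2].
V (voltage) has dimensions [I^-1 L^2 M T^-3].

Left side: [L^2 M T^-2]
Right side: [L^2 M T^-2]

Both sides have the same dimensions, so the equation is dimensionally consistent.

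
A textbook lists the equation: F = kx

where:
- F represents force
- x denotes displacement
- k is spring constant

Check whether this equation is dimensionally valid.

Yes

F (force) has dimensions [L M T^-2].
x (displacement) has dimensions [L].
k (spring constant) has dimensions [M T^-2].

Left side: [L M T^-2]
Right side: [L M T^-2]

Both sides have the same dimensions, so the equation is dimensionally consistent.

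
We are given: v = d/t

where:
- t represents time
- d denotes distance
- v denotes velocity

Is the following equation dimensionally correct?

Yes

t (time) has dimensions [T].
d (distance) has dimensions [L].
v (velocity) has dimensions [L T^-1].

Left side: [L T^-1]
Right side: [L T^-1]

Both sides have the same dimensions, so the equation is dimensionally consistent.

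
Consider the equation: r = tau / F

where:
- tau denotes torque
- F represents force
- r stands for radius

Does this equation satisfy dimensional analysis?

Yes

tau (torque) has dimensions [L^2 M T^-2].
F (force) has dimensions [L M T^-2].
r (radius) has dimensions [L].

Left side: [L]
Right side: [L]

Both sides have the same dimensions, so the equation is dimensionally consistent.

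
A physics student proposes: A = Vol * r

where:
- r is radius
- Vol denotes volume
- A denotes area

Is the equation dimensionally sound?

No

r (radius) has dimensions [L].
Vol (volume) has dimensions [L^3].
A (area) has dimensions [L^2].

Left side: [L^2]
Right side: [L^4]

The two sides have different dimensions, so the equation is NOT dimensionally consistent.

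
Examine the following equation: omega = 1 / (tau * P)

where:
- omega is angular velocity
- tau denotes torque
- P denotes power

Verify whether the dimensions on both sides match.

No

omega (angular velocity) has dimensions [T^-1].
tau (torque) has dimensions [L^2 M T^-2].
P (power) has dimensions [L^2 M T^-3].

Left side: [T^-1]
Right side: [L^-4 M^-2 T^5]

The two sides have different dimensions, so the equation is NOT dimensionally consistent.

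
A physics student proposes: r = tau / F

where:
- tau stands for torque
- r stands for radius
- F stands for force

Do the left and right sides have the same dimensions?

Yes

tau (torque) has dimensions [L^2 M T^-2].
r (radius) has dimensions [L].
F (force) has dimensions [L M T^-2].

Left side: [L]
Right side: [L]

Both sides have the same dimensions, so the equation is dimensionally consistent.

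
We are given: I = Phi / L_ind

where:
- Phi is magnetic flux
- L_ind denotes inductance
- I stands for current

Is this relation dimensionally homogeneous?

Yes

Phi (magnetic flux) has dimensions [I^-1 L^2 M T^-2].
L_ind (inductance) has dimensions [I^-2 L^2 M T^-2].
I (current) has dimensions [I].

Left side: [I]
Right side: [I]

Both sides have the same dimensions, so the equation is dimensionally consistent.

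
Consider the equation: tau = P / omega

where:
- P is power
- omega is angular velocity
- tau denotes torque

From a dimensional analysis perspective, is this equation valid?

Yes

P (power) has dimensions [L^2 M T^-3].
omega (angular velocity) has dimensions [T^-1].
tau (torque) has dimensions [L^2 M T^-2].

Left side: [L^2 M T^-2]
Right side: [L^2 M T^-2]

Both sides have the same dimensions, so the equation is dimensionally consistent.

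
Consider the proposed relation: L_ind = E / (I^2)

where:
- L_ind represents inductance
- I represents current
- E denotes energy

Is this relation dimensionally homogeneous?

Yes

L_ind (inductance) has dimensions [I^-2 L^2 M T^-2].
I (current) has dimensions [I].
E (energy) has dimensions [L^2 M T^-2].

Left side: [I^-2 L^2 M T^-2]
Right side: [I^-2 L^2 M T^-2]

Both sides have the same dimensions, so the equation is dimensionally consistent.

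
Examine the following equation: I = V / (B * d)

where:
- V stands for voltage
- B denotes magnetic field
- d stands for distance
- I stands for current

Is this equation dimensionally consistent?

No

V (voltage) has dimensions [I^-1 L^2 M T^-3].
B (magnetic field) has dimensions [I^-1 M T^-2].
d (distance) has dimensions [L].
I (current) has dimensions [I].

Left side: [I]
Right side: [L T^-1]

The two sides have different dimensions, so the equation is NOT dimensionally consistent.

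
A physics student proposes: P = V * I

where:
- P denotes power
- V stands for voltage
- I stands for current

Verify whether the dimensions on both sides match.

Yes

P (power) has dimensions [L^2 M T^-3].
V (voltage) has dimensions [I^-1 L^2 M T^-3].
I (current) has dimensions [I].

Left side: [L^2 M T^-3]
Right side: [L^2 M T^-3]

Both sides have the same dimensions, so the equation is dimensionally consistent.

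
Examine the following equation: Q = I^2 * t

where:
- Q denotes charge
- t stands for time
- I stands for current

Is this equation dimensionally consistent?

No

Q (charge) has dimensions [I T].
t (time) has dimensions [T].
I (current) has dimensions [I].

Left side: [I T]
Right side: [I^2 T]

The two sides have different dimensions, so the equation is NOT dimensionally consistent.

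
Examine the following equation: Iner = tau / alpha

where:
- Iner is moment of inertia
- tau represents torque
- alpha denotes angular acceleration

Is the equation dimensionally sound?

Yes

Iner (moment of inertia) has dimensions [L^2 M].
tau (torque) has dimensions [L^2 M T^-2].
alpha (angular acceleration) has dimensions [T^-2].

Left side: [L^2 M]
Right side: [L^2 M]

Both sides have the same dimensions, so the equation is dimensionally consistent.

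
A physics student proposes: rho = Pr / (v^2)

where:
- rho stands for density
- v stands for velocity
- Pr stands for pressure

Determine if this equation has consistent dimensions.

Yes

rho (density) has dimensions [L^-3 M].
v (velocity) has dimensions [L T^-1].
Pr (pressure) has dimensions [L^-1 M T^-2].

Left side: [L^-3 M]
Right side: [L^-3 M]

Both sides have the same dimensions, so the equation is dimensionally consistent.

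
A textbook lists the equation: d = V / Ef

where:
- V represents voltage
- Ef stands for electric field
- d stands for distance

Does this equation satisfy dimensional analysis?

Yes

V (voltage) has dimensions [I^-1 L^2 M T^-3].
Ef (electric field) has dimensions [I^-1 L M T^-3].
d (distance) has dimensions [L].

Left side: [L]
Right side: [L]

Both sides have the same dimensions, so the equation is dimensionally consistent.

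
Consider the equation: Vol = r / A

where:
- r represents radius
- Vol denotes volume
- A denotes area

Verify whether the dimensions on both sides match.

No

r (radius) has dimensions [L].
Vol (volume) has dimensions [L^3].
A (area) has dimensions [L^2].

Left side: [L^3]
Right side: [L^-1]

The two sides have different dimensions, so the equation is NOT dimensionally consistent.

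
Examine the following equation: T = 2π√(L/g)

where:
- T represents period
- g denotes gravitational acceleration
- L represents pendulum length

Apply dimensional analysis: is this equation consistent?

Yes

T (period) has dimensions [T].
g (gravitational acceleration) has dimensions [L T^-2].
L (pendulum length) has dimensions [L].

Left side: [T]
Right side: [T]

Both sides have the same dimensions, so the equation is dimensionally consistent.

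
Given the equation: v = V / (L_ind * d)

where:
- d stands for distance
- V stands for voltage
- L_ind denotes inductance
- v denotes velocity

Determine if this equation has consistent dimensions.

No

d (distance) has dimensions [L].
V (voltage) has dimensions [I^-1 L^2 M T^-3].
L_ind (inductance) has dimensions [I^-2 L^2 M T^-2].
v (velocity) has dimensions [L T^-1].

Left side: [L T^-1]
Right side: [I L^-1 T^-1]

The two sides have different dimensions, so the equation is NOT dimensionally consistent.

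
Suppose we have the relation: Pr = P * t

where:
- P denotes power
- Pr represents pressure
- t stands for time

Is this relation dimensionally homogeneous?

No

P (power) has dimensions [L^2 M T^-3].
Pr (pressure) has dimensions [L^-1 M T^-2].
t (time) has dimensions [T].

Left side: [L^-1 M T^-2]
Right side: [L^2 M T^-2]

The two sides have different dimensions, so the equation is NOT dimensionally consistent.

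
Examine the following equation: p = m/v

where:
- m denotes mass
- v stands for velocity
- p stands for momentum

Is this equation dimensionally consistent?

No

m (mass) has dimensions [M].
v (velocity) has dimensions [L T^-1].
p (momentum) has dimensions [L M T^-1].

Left side: [L M T^-1]
Right side: [L^-1 M T]

The two sides have different dimensions, so the equation is NOT dimensionally consistent.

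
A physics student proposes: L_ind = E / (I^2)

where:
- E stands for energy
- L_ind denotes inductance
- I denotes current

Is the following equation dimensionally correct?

Yes

E (energy) has dimensions [L^2 M T^-2].
L_ind (inductance) has dimensions [I^-2 L^2 M T^-2].
I (current) has dimensions [I].

Left side: [I^-2 L^2 M T^-2]
Right side: [I^-2 L^2 M T^-2]

Both sides have the same dimensions, so the equation is dimensionally consistent.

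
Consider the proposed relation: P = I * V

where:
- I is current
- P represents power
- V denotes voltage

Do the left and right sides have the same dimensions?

Yes

I (current) has dimensions [I].
P (power) has dimensions [L^2 M T^-3].
V (voltage) has dimensions [I^-1 L^2 M T^-3].

Left side: [L^2 M T^-3]
Right side: [L^2 M T^-3]

Both sides have the same dimensions, so the equation is dimensionally consistent.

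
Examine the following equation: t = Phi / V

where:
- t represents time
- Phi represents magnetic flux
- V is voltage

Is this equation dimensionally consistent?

Yes

t (time) has dimensions [T].
Phi (magnetic flux) has dimensions [I^-1 L^2 M T^-2].
V (voltage) has dimensions [I^-1 L^2 M T^-3].

Left side: [T]
Right side: [T]

Both sides have the same dimensions, so the equation is dimensionally consistent.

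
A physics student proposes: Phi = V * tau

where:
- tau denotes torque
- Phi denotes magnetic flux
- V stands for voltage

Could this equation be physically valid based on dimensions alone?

No

tau (torque) has dimensions [L^2 M T^-2].
Phi (magnetic flux) has dimensions [I^-1 L^2 M T^-2].
V (voltage) has dimensions [I^-1 L^2 M T^-3].

Left side: [I^-1 L^2 M T^-2]
Right side: [I^-1 L^4 M^2 T^-5]

The two sides have different dimensions, so the equation is NOT dimensionally consistent.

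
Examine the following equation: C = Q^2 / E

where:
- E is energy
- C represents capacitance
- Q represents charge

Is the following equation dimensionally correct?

Yes

E (energy) has dimensions [L^2 M T^-2].
C (capacitance) has dimensions [I^2 L^-2 M^-1 T^4].
Q (charge) has dimensions [I T].

Left side: [I^2 L^-2 M^-1 T^4]
Right side: [I^2 L^-2 M^-1 T^4]

Both sides have the same dimensions, so the equation is dimensionally consistent.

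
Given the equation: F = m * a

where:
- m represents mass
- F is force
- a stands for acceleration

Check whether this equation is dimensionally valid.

Yes

m (mass) has dimensions [M].
F (force) has dimensions [L M T^-2].
a (acceleration) has dimensions [L T^-2].

Left side: [L M T^-2]
Right side: [L M T^-2]

Both sides have the same dimensions, so the equation is dimensionally consistent.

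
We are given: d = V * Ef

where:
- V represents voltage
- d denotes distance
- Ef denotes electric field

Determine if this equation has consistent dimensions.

No

V (voltage) has dimensions [I^-1 L^2 M T^-3].
d (distance) has dimensions [L].
Ef (electric field) has dimensions [I^-1 L M T^-3].

Left side: [L]
Right side: [I^-2 L^3 M^2 T^-6]

The two sides have different dimensions, so the equation is NOT dimensionally consistent.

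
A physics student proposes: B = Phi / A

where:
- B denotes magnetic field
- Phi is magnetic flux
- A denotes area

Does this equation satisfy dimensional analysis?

Yes

B (magnetic field) has dimensions [I^-1 M T^-2].
Phi (magnetic flux) has dimensions [I^-1 L^2 M T^-2].
A (area) has dimensions [L^2].

Left side: [I^-1 M T^-2]
Right side: [I^-1 M T^-2]

Both sides have the same dimensions, so the equation is dimensionally consistent.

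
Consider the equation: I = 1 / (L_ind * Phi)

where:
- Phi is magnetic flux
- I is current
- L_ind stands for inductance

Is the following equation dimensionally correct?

No

Phi (magnetic flux) has dimensions [I^-1 L^2 M T^-2].
I (current) has dimensions [I].
L_ind (inductance) has dimensions [I^-2 L^2 M T^-2].

Left side: [I]
Right side: [I^3 L^-4 M^-2 T^4]

The two sides have different dimensions, so the equation is NOT dimensionally consistent.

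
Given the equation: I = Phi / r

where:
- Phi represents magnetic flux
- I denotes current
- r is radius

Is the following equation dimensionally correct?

No

Phi (magnetic flux) has dimensions [I^-1 L^2 M T^-2].
I (current) has dimensions [I].
r (radius) has dimensions [L].

Left side: [I]
Right side: [I^-1 L M T^-2]

The two sides have different dimensions, so the equation is NOT dimensionally consistent.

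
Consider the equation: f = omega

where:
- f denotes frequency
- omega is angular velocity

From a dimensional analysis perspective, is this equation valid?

Yes

f (frequency) has dimensions [T^-1].
omega (angular velocity) has dimensions [T^-1].

Left side: [T^-1]
Right side: [T^-1]

Both sides have the same dimensions, so the equation is dimensionally consistent.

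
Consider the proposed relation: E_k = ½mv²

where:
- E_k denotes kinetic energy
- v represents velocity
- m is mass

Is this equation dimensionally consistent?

Yes

E_k (kinetic energy) has dimensions [L^2 M T^-2].
v (velocity) has dimensions [L T^-1].
m (mass) has dimensions [M].

Left side: [L^2 M T^-2]
Right side: [L^2 M T^-2]

Both sides have the same dimensions, so the equation is dimensionally consistent.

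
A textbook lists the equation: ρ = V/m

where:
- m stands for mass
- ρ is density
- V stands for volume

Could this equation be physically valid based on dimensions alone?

No

m (mass) has dimensions [M].
ρ (density) has dimensions [L^-3 M].
V (volume) has dimensions [L^3].

Left side: [L^-3 M]
Right side: [L^3 M^-1]

The two sides have different dimensions, so the equation is NOT dimensionally consistent.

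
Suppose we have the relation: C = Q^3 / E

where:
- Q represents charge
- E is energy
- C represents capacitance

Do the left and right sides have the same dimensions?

No

Q (charge) has dimensions [I T].
E (energy) has dimensions [L^2 M T^-2].
C (capacitance) has dimensions [I^2 L^-2 M^-1 T^4].

Left side: [I^2 L^-2 M^-1 T^4]
Right side: [I^3 L^-2 M^-1 T^5]

The two sides have different dimensions, so the equation is NOT dimensionally consistent.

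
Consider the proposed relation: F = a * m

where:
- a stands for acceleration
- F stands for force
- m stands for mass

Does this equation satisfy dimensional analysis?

Yes

a (acceleration) has dimensions [L T^-2].
F (force) has dimensions [L M T^-2].
m (mass) has dimensions [M].

Left side: [L M T^-2]
Right side: [L M T^-2]

Both sides have the same dimensions, so the equation is dimensionally consistent.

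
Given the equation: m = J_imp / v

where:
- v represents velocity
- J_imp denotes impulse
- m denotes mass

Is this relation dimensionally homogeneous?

Yes

v (velocity) has dimensions [L T^-1].
J_imp (impulse) has dimensions [L M T^-1].
m (mass) has dimensions [M].

Left side: [M]
Right side: [M]

Both sides have the same dimensions, so the equation is dimensionally consistent.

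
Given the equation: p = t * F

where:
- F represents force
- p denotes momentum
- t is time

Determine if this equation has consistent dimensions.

Yes

F (force) has dimensions [L M T^-2].
p (momentum) has dimensions [L M T^-1].
t (time) has dimensions [T].

Left side: [L M T^-1]
Right side: [L M T^-1]

Both sides have the same dimensions, so the equation is dimensionally consistent.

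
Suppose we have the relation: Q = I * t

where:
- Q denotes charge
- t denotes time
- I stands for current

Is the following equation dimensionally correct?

Yes

Q (charge) has dimensions [I T].
t (time) has dimensions [T].
I (current) has dimensions [I].

Left side: [I T]
Right side: [I T]

Both sides have the same dimensions, so the equation is dimensionally consistent.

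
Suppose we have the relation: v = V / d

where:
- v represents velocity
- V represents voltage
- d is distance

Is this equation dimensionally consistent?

No

v (velocity) has dimensions [L T^-1].
V (voltage) has dimensions [I^-1 L^2 M T^-3].
d (distance) has dimensions [L].

Left side: [L T^-1]
Right side: [I^-1 L M T^-3]

The two sides have different dimensions, so the equation is NOT dimensionally consistent.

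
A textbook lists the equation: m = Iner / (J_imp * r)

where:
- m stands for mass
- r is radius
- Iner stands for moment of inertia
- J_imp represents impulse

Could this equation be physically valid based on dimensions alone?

No

m (mass) has dimensions [M].
r (radius) has dimensions [L].
Iner (moment of inertia) has dimensions [L^2 M].
J_imp (impulse) has dimensions [L M T^-1].

Left side: [M]
Right side: [T]

The two sides have different dimensions, so the equation is NOT dimensionally consistent.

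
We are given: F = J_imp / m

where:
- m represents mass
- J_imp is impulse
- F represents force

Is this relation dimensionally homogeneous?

No

m (mass) has dimensions [M].
J_imp (impulse) has dimensions [L M T^-1].
F (force) has dimensions [L M T^-2].

Left side: [L M T^-2]
Right side: [L T^-1]

The two sides have different dimensions, so the equation is NOT dimensionally consistent.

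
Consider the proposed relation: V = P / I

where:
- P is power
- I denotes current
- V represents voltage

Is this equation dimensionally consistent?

Yes

P (power) has dimensions [L^2 M T^-3].
I (current) has dimensions [I].
V (voltage) has dimensions [I^-1 L^2 M T^-3].

Left side: [I^-1 L^2 M T^-3]
Right side: [I^-1 L^2 M T^-3]

Both sides have the same dimensions, so the equation is dimensionally consistent.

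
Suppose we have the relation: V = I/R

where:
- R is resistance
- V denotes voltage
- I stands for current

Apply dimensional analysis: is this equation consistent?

No

R (resistance) has dimensions [I^-2 L^2 M T^-3].
V (voltage) has dimensions [I^-1 L^2 M T^-3].
I (current) has dimensions [I].

Left side: [I^-1 L^2 M T^-3]
Right side: [I^3 L^-2 M^-1 T^3]

The two sides have different dimensions, so the equation is NOT dimensionally consistent.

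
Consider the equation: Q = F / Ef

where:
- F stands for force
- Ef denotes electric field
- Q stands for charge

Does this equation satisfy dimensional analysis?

Yes

F (force) has dimensions [L M T^-2].
Ef (electric field) has dimensions [I^-1 L M T^-3].
Q (charge) has dimensions [I T].

Left side: [I T]
Right side: [I T]

Both sides have the same dimensions, so the equation is dimensionally consistent.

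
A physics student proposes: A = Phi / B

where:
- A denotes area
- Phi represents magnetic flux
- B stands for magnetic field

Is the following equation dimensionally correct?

Yes

A (area) has dimensions [L^2].
Phi (magnetic flux) has dimensions [I^-1 L^2 M T^-2].
B (magnetic field) has dimensions [I^-1 M T^-2].

Left side: [L^2]
Right side: [L^2]

Both sides have the same dimensions, so the equation is dimensionally consistent.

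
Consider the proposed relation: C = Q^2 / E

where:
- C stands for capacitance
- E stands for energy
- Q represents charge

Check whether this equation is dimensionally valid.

Yes

C (capacitance) has dimensions [I^2 L^-2 M^-1 T^4].
E (energy) has dimensions [L^2 M T^-2].
Q (charge) has dimensions [I T].

Left side: [I^2 L^-2 M^-1 T^4]
Right side: [I^2 L^-2 M^-1 T^4]

Both sides have the same dimensions, so the equation is dimensionally consistent.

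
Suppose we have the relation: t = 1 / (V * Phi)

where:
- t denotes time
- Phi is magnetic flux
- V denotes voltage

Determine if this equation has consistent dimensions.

No

t (time) has dimensions [T].
Phi (magnetic flux) has dimensions [I^-1 L^2 M T^-2].
V (voltage) has dimensions [I^-1 L^2 M T^-3].

Left side: [T]
Right side: [I^2 L^-4 M^-2 T^5]

The two sides have different dimensions, so the equation is NOT dimensionally consistent.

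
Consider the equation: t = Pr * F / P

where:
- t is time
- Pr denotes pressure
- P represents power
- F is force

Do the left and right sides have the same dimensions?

No

t (time) has dimensions [T].
Pr (pressure) has dimensions [L^-1 M T^-2].
P (power) has dimensions [L^2 M T^-3].
F (force) has dimensions [L M T^-2].

Left side: [T]
Right side: [L^-2 M T^-1]

The two sides have different dimensions, so the equation is NOT dimensionally consistent.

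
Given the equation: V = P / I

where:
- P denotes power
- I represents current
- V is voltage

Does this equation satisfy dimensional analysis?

Yes

P (power) has dimensions [L^2 M T^-3].
I (current) has dimensions [I].
V (voltage) has dimensions [I^-1 L^2 M T^-3].

Left side: [I^-1 L^2 M T^-3]
Right side: [I^-1 L^2 M T^-3]

Both sides have the same dimensions, so the equation is dimensionally consistent.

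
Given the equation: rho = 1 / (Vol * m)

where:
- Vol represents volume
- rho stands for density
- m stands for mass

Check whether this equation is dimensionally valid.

No

Vol (volume) has dimensions [L^3].
rho (density) has dimensions [L^-3 M].
m (mass) has dimensions [M].

Left side: [L^-3 M]
Right side: [L^-3 M^-1]

The two sides have different dimensions, so the equation is NOT dimensionally consistent.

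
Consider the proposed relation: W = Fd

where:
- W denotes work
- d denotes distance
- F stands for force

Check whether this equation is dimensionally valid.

Yes

W (work) has dimensions [L^2 M T^-2].
d (distance) has dimensions [L].
F (force) has dimensions [L M T^-2].

Left side: [L^2 M T^-2]
Right side: [L^2 M T^-2]

Both sides have the same dimensions, so the equation is dimensionally consistent.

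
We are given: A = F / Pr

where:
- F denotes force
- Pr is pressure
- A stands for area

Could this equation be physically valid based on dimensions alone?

Yes

F (force) has dimensions [L M T^-2].
Pr (pressure) has dimensions [L^-1 M T^-2].
A (area) has dimensions [L^2].

Left side: [L^2]
Right side: [L^2]

Both sides have the same dimensions, so the equation is dimensionally consistent.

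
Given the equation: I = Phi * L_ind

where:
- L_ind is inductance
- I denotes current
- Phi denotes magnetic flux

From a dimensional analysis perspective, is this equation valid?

No

L_ind (inductance) has dimensions [I^-2 L^2 M T^-2].
I (current) has dimensions [I].
Phi (magnetic flux) has dimensions [I^-1 L^2 M T^-2].

Left side: [I]
Right side: [I^-3 L^4 M^2 T^-4]

The two sides have different dimensions, so the equation is NOT dimensionally consistent.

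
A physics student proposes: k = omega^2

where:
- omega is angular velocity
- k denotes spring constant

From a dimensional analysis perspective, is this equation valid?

No

omega (angular velocity) has dimensions [T^-1].
k (spring constant) has dimensions [M T^-2].

Left side: [M T^-2]
Right side: [T^-2]

The two sides have different dimensions, so the equation is NOT dimensionally consistent.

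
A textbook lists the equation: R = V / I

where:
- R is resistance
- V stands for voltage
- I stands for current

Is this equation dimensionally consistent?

Yes

R (resistance) has dimensions [I^-2 L^2 M T^-3].
V (voltage) has dimensions [I^-1 L^2 M T^-3].
I (current) has dimensions [I].

Left side: [I^-2 L^2 M T^-3]
Right side: [I^-2 L^2 M T^-3]

Both sides have the same dimensions, so the equation is dimensionally consistent.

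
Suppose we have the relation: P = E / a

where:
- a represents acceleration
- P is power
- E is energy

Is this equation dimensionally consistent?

No

a (acceleration) has dimensions [L T^-2].
P (power) has dimensions [L^2 M T^-3].
E (energy) has dimensions [L^2 M T^-2].

Left side: [L^2 M T^-3]
Right side: [L M]

The two sides have different dimensions, so the equation is NOT dimensionally consistent.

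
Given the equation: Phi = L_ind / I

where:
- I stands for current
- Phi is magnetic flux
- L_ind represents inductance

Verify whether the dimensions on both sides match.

No

I (current) has dimensions [I].
Phi (magnetic flux) has dimensions [I^-1 L^2 M T^-2].
L_ind (inductance) has dimensions [I^-2 L^2 M T^-2].

Left side: [I^-1 L^2 M T^-2]
Right side: [I^-3 L^2 M T^-2]

The two sides have different dimensions, so the equation is NOT dimensionally consistent.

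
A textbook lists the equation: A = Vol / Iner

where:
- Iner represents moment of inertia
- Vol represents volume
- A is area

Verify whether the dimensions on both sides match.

No

Iner (moment of inertia) has dimensions [L^2 M].
Vol (volume) has dimensions [L^3].
A (area) has dimensions [L^2].

Left side: [L^2]
Right side: [L M^-1]

The two sides have different dimensions, so the equation is NOT dimensionally consistent.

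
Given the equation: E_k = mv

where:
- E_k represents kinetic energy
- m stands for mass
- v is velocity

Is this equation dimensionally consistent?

No

E_k (kinetic energy) has dimensions [L^2 M T^-2].
m (mass) has dimensions [M].
v (velocity) has dimensions [L T^-1].

Left side: [L^2 M T^-2]
Right side: [L M T^-1]

The two sides have different dimensions, so the equation is NOT dimensionally consistent.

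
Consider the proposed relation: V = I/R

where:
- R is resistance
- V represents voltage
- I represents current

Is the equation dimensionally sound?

No

R (resistance) has dimensions [I^-2 L^2 M T^-3].
V (voltage) has dimensions [I^-1 L^2 M T^-3].
I (current) has dimensions [I].

Left side: [I^-1 L^2 M T^-3]
Right side: [I^3 L^-2 M^-1 T^3]

The two sides have different dimensions, so the equation is NOT dimensionally consistent.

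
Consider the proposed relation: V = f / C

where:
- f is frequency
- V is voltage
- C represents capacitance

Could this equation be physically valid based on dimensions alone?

No

f (frequency) has dimensions [T^-1].
V (voltage) has dimensions [I^-1 L^2 M T^-3].
C (capacitance) has dimensions [I^2 L^-2 M^-1 T^4].

Left side: [I^-1 L^2 M T^-3]
Right side: [I^-2 L^2 M T^-5]

The two sides have different dimensions, so the equation is NOT dimensionally consistent.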